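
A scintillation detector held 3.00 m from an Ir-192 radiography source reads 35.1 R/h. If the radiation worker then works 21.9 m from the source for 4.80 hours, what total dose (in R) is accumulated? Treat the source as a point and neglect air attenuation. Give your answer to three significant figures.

3.16 R

Intensity scales as (d₁/d₂)², so rate at 21.9 m:
(3.00/21.9)² = 0.01877, so 35.1 × 0.01877 = 0.6588 R/h.
Dose = rate × time = 0.6588 R/h × 4.800 h = 3.162 R.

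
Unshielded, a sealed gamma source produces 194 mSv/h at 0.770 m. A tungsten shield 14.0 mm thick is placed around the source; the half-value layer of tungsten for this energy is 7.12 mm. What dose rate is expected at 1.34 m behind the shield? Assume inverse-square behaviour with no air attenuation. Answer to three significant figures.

Distance alone: (0.770/1.34)² = 0.3302, so 194 × 0.3302 = 64.06 mSv/h.
Shield: 14.0/7.12 = 1.966 half-value layers → attenuation 2^(−1.966) = 0.2560.
Combined: 64.06 × 0.2560 = 16.40 mSv/h.

16.4 mSv/h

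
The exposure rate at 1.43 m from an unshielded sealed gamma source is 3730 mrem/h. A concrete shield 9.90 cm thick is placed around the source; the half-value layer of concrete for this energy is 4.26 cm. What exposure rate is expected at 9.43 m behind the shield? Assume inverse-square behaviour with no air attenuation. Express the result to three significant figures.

Distance alone: (1.43/9.43)² = 0.02300, so 3730 × 0.02300 = 85.79 mrem/h.
Shield: 9.90/4.26 = 2.324 half-value layers → attenuation 2^(−2.324) = 0.1997.
Combined: 85.79 × 0.1997 = 17.13 mrem/h.

17.1 mrem/h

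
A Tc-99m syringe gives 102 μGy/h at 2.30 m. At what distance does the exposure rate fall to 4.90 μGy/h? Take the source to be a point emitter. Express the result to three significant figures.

10.5 m

Using I₁d₁² = I₂d₂², d₂ = d₁·√(I₁/I₂).
I₁/I₂ = 102/4.90 = 20.82, so d₂ = 2.30 × √20.82 = 10.49 m.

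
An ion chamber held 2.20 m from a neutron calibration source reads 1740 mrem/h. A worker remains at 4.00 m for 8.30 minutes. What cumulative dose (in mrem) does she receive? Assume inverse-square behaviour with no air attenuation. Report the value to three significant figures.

Since intensity falls as 1/r², rate at 4.00 m:
(2.20/4.00)² = 0.3025, so 1740 × 0.3025 = 526.4 mrem/h.
Dose = rate × time = 526.4 mrem/h × 0.1383 h = 72.80 mrem.

72.8 mrem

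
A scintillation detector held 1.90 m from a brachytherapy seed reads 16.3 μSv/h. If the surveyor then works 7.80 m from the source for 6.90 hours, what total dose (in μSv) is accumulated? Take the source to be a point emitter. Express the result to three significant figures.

By the inverse-square law, rate at 7.80 m:
16.3 × (1.90/7.80)² = 16.3 × 0.05934 = 0.9672 μSv/h.
Dose = rate × time = 0.9672 μSv/h × 6.900 h = 6.674 μSv.

6.67 μSv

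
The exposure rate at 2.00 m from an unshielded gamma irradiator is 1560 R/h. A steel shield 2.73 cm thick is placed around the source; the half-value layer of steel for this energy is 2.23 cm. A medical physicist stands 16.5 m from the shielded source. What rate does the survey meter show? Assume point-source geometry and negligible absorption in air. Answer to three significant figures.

9.81 R/h

Distance alone: (2.00/16.5)² = 0.01469, so 1560 × 0.01469 = 22.92 R/h.
Shield: 2.73/2.23 = 1.224 half-value layers → attenuation 2^(−1.224) = 0.4281.
Combined: 22.92 × 0.4281 = 9.812 R/h.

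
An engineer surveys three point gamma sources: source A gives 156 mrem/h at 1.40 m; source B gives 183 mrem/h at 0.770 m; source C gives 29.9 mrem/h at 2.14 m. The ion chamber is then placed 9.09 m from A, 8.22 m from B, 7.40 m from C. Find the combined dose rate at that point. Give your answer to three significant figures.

Each source contributes Iᵢ·(dᵢ/rᵢ)²; contributions add.
A: 156 × (1.40/9.09)² = 3.700 mrem/h
B: 183 × (0.770/8.22)² = 1.606 mrem/h
C: 29.9 × (2.14/7.40)² = 2.501 mrem/h
Total = 3.700 + 1.606 + 2.501 = 7.807 mrem/h.

7.81 mrem/h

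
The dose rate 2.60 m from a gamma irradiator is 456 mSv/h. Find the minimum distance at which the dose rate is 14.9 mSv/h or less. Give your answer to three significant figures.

14.4 m

Using I₁d₁² = I₂d₂², d₂ = d₁·√(I₁/I₂).
I₁/I₂ = 456/14.9 = 30.60, so d₂ = 2.60 × √30.60 = 14.38 m.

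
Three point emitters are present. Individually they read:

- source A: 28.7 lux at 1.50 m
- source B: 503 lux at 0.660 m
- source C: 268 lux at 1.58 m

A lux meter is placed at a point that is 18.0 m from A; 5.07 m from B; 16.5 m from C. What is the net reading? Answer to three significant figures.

11.2 lux

By superposition, sum each source's inverse-square contribution:
A: 28.7 × (1.50/18.0)² = 0.1993 lux
B: 503 × (0.660/5.07)² = 8.524 lux
C: 268 × (1.58/16.5)² = 2.457 lux
Total = 0.1993 + 8.524 + 2.457 = 11.18 lux.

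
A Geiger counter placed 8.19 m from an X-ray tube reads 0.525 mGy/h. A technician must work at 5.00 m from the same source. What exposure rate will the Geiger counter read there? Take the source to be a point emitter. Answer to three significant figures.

1.41 mGy/h

Applying the 1/r² law, scaling from 8.19 m to 5.00 m:
(8.19/5.00)² = 2.683, so 0.525 × 2.683 = 1.409 mGy/h.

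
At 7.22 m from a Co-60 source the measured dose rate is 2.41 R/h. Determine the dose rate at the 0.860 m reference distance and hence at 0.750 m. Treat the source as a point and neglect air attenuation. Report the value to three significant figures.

170 R/h; 223 R/h

Intensity scales as (d₁/d₂)², so
At 0.860 m: 2.41 × (7.22/0.860)² = 2.41 × 70.48 = 169.9 R/h
At 0.750 m: (0.860/0.750)² = 1.315, so 169.9 × 1.315 = 223.4 R/h.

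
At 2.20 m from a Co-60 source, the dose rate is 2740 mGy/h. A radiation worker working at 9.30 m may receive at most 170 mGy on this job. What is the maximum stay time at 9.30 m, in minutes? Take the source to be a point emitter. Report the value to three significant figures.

Using I₁d₁² = I₂d₂², rate at 9.30 m:
2740 × (2.20/9.30)² = 2740 × 0.05596 = 153.3 mGy/h.
Stay time = 170 mGy ÷ 153.3 mGy/h = 1.109 h = 66.54 min.

66.5 min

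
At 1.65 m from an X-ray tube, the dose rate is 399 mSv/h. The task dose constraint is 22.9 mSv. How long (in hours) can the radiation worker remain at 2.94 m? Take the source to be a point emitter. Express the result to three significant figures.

Applying the 1/r² law, rate at 2.94 m:
(1.65/2.94)² = 0.3150, so 399 × 0.3150 = 125.7 mSv/h.
Stay time = 22.9 mSv ÷ 125.7 mSv/h = 0.1822 h.

0.182 h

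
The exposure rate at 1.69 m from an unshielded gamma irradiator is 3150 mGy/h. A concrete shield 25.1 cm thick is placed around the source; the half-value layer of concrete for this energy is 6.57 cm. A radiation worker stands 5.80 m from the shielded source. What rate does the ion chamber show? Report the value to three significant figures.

Distance alone: (1.69/5.80)² = 0.08490, so 3150 × 0.08490 = 267.4 mGy/h.
Shield: 25.1/6.57 = 3.820 half-value layers → attenuation 2^(−3.820) = 0.07081.
Combined: 267.4 × 0.07081 = 18.93 mGy/h.

18.9 mGy/h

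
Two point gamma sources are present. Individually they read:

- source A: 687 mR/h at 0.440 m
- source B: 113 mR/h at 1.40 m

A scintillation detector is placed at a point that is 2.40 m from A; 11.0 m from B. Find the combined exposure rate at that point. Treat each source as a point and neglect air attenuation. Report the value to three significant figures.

24.9 mR/h

Each source contributes Iᵢ·(dᵢ/rᵢ)²; contributions add.
A: 687 × (0.440/2.40)² = 23.09 mR/h
B: 113 × (1.40/11.0)² = 1.830 mR/h
Total = 23.09 + 1.830 = 24.92 mR/h.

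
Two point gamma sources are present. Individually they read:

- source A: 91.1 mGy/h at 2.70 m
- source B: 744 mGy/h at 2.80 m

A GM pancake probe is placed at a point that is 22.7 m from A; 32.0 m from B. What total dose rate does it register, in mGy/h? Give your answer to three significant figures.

Each source contributes Iᵢ·(dᵢ/rᵢ)²; contributions add.
A: 91.1 × (2.70/22.7)² = 1.289 mGy/h
B: 744 × (2.80/32.0)² = 5.696 mGy/h
Total = 1.289 + 5.696 = 6.985 mGy/h.

6.99 mGy/h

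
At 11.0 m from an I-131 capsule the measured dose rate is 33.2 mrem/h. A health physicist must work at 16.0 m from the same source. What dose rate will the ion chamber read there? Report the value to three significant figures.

15.7 mrem/h

Applying the 1/r² law, scaling from 11.0 m to 16.0 m:
33.2 × (11.0/16.0)² = 33.2 × 0.4727 = 15.69 mrem/h.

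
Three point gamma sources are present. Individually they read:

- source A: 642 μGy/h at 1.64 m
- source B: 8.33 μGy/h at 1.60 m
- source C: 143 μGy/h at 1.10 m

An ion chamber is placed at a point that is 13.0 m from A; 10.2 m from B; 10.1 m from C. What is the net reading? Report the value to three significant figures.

12.1 μGy/h

Each source contributes Iᵢ·(dᵢ/rᵢ)²; contributions add.
A: 642 × (1.64/13.0)² = 10.22 μGy/h
B: 8.33 × (1.60/10.2)² = 0.2050 μGy/h
C: 143 × (1.10/10.1)² = 1.696 μGy/h
Total = 10.22 + 0.2050 + 1.696 = 12.12 μGy/h.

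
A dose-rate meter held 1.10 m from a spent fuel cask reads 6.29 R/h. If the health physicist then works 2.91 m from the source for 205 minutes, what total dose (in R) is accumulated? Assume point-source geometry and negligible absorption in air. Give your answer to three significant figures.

3.07 R

Using I₁d₁² = I₂d₂², rate at 2.91 m:
(1.10/2.91)² = 0.1429, so 6.29 × 0.1429 = 0.8988 R/h.
Dose = rate × time = 0.8988 R/h × 3.417 h = 3.071 R.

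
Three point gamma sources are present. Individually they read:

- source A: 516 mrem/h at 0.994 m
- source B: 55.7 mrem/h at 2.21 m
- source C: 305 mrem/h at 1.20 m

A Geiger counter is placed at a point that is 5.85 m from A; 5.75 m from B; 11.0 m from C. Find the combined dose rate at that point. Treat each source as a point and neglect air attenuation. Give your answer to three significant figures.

26.8 mrem/h

Each source contributes Iᵢ·(dᵢ/rᵢ)²; contributions add.
A: 516 × (0.994/5.85)² = 14.90 mrem/h
B: 55.7 × (2.21/5.75)² = 8.228 mrem/h
C: 305 × (1.20/11.0)² = 3.630 mrem/h
Total = 14.90 + 8.228 + 3.630 = 26.76 mrem/h.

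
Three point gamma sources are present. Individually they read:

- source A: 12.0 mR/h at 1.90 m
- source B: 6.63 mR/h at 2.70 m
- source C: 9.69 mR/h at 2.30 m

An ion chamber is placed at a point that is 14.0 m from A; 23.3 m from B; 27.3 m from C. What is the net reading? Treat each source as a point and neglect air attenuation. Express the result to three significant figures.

0.379 mR/h

Each source contributes Iᵢ·(dᵢ/rᵢ)²; contributions add.
A: 12.0 × (1.90/14.0)² = 0.2210 mR/h
B: 6.63 × (2.70/23.3)² = 0.08903 mR/h
C: 9.69 × (2.30/27.3)² = 0.06878 mR/h
Total = 0.2210 + 0.08903 + 0.06878 = 0.3788 mR/h.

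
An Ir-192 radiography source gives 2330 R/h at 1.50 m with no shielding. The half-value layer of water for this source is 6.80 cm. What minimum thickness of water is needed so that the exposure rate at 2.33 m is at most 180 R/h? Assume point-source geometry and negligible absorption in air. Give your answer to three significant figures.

At 2.33 m, distance alone gives (1.50/2.33)² = 0.4144, so 2330 × 0.4144 = 965.6 R/h.
Further attenuation needed: 965.6/180 = 5.364.
n = log₂(5.364) = 2.423 half-value layers.
Thickness = 2.423 × 6.80 cm = 16.48 cm.

16.5 cm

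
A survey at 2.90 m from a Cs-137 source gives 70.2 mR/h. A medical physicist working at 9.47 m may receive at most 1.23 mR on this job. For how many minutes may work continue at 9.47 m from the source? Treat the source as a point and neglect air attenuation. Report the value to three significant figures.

11.2 min

Using I₁d₁² = I₂d₂², rate at 9.47 m:
(2.90/9.47)² = 0.09378, so 70.2 × 0.09378 = 6.583 mR/h.
Stay time = 1.23 mR ÷ 6.583 mR/h = 0.1868 h = 11.21 min.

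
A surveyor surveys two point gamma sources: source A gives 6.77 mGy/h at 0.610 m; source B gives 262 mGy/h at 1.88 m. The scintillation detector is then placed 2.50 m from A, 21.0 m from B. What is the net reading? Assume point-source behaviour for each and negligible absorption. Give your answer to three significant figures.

By superposition, sum each source's inverse-square contribution:
A: 6.77 × (0.610/2.50)² = 0.4031 mGy/h
B: 262 × (1.88/21.0)² = 2.100 mGy/h
Total = 0.4031 + 2.100 = 2.503 mGy/h.

2.50 mGy/h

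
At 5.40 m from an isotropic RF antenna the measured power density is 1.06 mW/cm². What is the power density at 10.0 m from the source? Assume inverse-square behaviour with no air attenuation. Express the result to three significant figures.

0.309 mW/cm²

Intensity scales as (d₁/d₂)², so scaling from 5.40 m to 10.0 m:
1.06 × (5.40/10.0)² = 1.06 × 0.2916 = 0.3091 mW/cm².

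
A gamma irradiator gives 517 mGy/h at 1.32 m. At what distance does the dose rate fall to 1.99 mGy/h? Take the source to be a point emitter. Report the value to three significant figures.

Intensity scales as (d₁/d₂)², so d₂ = d₁·√(I₁/I₂).
I₁/I₂ = 517/1.99 = 259.8, so d₂ = 1.32 × √259.8 = 21.28 m.

21.3 m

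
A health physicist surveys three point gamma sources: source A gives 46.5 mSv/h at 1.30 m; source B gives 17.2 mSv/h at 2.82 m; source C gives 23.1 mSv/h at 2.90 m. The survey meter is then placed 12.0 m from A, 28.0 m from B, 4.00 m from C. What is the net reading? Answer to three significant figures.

12.9 mSv/h

By superposition, sum each source's inverse-square contribution:
A: 46.5 × (1.30/12.0)² = 0.5457 mSv/h
B: 17.2 × (2.82/28.0)² = 0.1745 mSv/h
C: 23.1 × (2.90/4.00)² = 12.14 mSv/h
Total = 0.5457 + 0.1745 + 12.14 = 12.86 mSv/h.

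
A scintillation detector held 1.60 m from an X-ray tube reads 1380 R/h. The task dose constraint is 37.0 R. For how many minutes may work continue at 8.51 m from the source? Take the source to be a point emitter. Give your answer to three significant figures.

Since intensity falls as 1/r², rate at 8.51 m:
1380 × (1.60/8.51)² = 1380 × 0.03535 = 48.78 R/h.
Stay time = 37.0 R ÷ 48.78 R/h = 0.7585 h = 45.51 min.

45.5 min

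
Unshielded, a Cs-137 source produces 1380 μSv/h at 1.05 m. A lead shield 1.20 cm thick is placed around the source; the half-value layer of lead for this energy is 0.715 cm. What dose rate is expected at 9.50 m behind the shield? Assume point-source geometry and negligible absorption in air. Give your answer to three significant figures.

5.27 μSv/h

Distance alone: 1380 × (1.05/9.50)² = 1380 × 0.01222 = 16.86 μSv/h.
Shield: 1.20/0.715 = 1.678 half-value layers → attenuation 2^(−1.678) = 0.3125.
Combined: 16.86 × 0.3125 = 5.269 μSv/h.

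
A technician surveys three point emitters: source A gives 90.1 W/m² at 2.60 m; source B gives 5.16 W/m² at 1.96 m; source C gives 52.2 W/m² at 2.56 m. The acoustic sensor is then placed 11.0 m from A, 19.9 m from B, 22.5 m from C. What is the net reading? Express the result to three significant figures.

By superposition, sum each source's inverse-square contribution:
A: 90.1 × (2.60/11.0)² = 5.034 W/m²
B: 5.16 × (1.96/19.9)² = 0.05006 W/m²
C: 52.2 × (2.56/22.5)² = 0.6757 W/m²
Total = 5.034 + 0.05006 + 0.6757 = 5.760 W/m².

5.76 W/m²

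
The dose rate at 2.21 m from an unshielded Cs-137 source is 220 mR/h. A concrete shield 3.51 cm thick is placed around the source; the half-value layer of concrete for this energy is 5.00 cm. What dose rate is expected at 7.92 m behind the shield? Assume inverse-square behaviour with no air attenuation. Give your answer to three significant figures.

10.5 mR/h

Distance alone: 220 × (2.21/7.92)² = 220 × 0.07786 = 17.13 mR/h.
Shield: 3.51/5.00 = 0.7020 half-value layers → attenuation 2^(−0.7020) = 0.6147.
Combined: 17.13 × 0.6147 = 10.53 mR/h.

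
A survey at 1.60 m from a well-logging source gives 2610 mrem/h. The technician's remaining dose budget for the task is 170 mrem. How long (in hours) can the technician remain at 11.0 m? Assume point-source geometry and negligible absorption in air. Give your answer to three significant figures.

Intensity scales as (d₁/d₂)², so rate at 11.0 m:
2610 × (1.60/11.0)² = 2610 × 0.02116 = 55.23 mrem/h.
Stay time = 170 mrem ÷ 55.23 mrem/h = 3.078 h.

3.08 h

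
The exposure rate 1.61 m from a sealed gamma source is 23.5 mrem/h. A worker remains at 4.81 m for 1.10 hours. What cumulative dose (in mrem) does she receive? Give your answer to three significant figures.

Applying the 1/r² law, rate at 4.81 m:
23.5 × (1.61/4.81)² = 23.5 × 0.1120 = 2.632 mrem/h.
Dose = rate × time = 2.632 mrem/h × 1.100 h = 2.895 mrem.

2.90 mrem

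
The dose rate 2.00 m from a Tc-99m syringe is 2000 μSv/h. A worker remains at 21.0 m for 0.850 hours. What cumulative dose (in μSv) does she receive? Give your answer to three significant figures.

Using I₁d₁² = I₂d₂², rate at 21.0 m:
2000 × (2.00/21.0)² = 2000 × 0.009070 = 18.14 μSv/h.
Dose = rate × time = 18.14 μSv/h × 0.8500 h = 15.42 μSv.

15.4 μSv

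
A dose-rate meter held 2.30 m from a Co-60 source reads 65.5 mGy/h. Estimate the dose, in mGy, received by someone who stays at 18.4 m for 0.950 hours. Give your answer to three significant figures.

By the inverse-square law, rate at 18.4 m:
(2.30/18.4)² = 0.01562, so 65.5 × 0.01562 = 1.023 mGy/h.
Dose = rate × time = 1.023 mGy/h × 0.9500 h = 0.9718 mGy.

0.972 mGy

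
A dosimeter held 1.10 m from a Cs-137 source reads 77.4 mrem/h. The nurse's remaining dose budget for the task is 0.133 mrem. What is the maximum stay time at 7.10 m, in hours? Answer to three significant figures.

0.0716 h

Intensity scales as (d₁/d₂)², so rate at 7.10 m:
(1.10/7.10)² = 0.02400, so 77.4 × 0.02400 = 1.858 mrem/h.
Stay time = 0.133 mrem ÷ 1.858 mrem/h = 0.07158 h.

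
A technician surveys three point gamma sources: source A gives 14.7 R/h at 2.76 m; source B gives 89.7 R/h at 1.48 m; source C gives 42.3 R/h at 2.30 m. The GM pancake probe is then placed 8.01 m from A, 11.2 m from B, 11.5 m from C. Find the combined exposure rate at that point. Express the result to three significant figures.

Each source contributes Iᵢ·(dᵢ/rᵢ)²; contributions add.
A: 14.7 × (2.76/8.01)² = 1.745 R/h
B: 89.7 × (1.48/11.2)² = 1.566 R/h
C: 42.3 × (2.30/11.5)² = 1.692 R/h
Total = 1.745 + 1.566 + 1.692 = 5.003 R/h.

5.00 R/h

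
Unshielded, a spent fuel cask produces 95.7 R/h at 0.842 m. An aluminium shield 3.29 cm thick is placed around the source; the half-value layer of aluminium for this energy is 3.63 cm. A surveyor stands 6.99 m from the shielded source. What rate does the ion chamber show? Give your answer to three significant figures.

Distance alone: (0.842/6.99)² = 0.01451, so 95.7 × 0.01451 = 1.389 R/h.
Shield: 3.29/3.63 = 0.9063 half-value layers → attenuation 2^(−0.9063) = 0.5336.
Combined: 1.389 × 0.5336 = 0.7412 R/h.

0.741 R/h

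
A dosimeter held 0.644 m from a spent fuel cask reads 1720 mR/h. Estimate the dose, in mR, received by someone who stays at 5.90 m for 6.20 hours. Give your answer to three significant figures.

Since intensity falls as 1/r², rate at 5.90 m:
1720 × (0.644/5.90)² = 1720 × 0.01191 = 20.49 mR/h.
Dose = rate × time = 20.49 mR/h × 6.200 h = 127.0 mR.

127 mR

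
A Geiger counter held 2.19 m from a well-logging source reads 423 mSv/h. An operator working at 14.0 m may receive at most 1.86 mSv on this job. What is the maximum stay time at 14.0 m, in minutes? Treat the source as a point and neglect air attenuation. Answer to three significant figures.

Since intensity falls as 1/r², rate at 14.0 m:
423 × (2.19/14.0)² = 423 × 0.02447 = 10.35 mSv/h.
Stay time = 1.86 mSv ÷ 10.35 mSv/h = 0.1797 h = 10.78 min.

10.8 min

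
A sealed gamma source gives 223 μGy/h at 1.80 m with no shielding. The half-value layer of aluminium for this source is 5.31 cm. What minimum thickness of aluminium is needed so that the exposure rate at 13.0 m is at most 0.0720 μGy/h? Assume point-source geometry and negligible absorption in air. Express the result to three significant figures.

31.3 cm

At 13.0 m, distance alone gives (1.80/13.0)² = 0.01917, so 223 × 0.01917 = 4.275 μGy/h.
Further attenuation needed: 4.275/0.0720 = 59.38.
n = log₂(59.38) = 5.892 half-value layers.
Thickness = 5.892 × 5.31 cm = 31.29 cm.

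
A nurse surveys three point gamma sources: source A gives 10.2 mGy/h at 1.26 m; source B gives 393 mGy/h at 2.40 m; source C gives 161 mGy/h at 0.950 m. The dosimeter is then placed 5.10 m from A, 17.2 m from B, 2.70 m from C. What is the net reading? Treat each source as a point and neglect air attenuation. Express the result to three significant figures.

Each source contributes Iᵢ·(dᵢ/rᵢ)²; contributions add.
A: 10.2 × (1.26/5.10)² = 0.6226 mGy/h
B: 393 × (2.40/17.2)² = 7.652 mGy/h
C: 161 × (0.950/2.70)² = 19.93 mGy/h
Total = 0.6226 + 7.652 + 19.93 = 28.20 mGy/h.

28.2 mGy/h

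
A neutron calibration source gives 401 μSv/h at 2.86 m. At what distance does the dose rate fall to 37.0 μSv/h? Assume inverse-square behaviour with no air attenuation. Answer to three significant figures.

9.42 m

By the inverse-square law, d₂ = d₁·√(I₁/I₂).
I₁/I₂ = 401/37.0 = 10.84, so d₂ = 2.86 × √10.84 = 9.416 m.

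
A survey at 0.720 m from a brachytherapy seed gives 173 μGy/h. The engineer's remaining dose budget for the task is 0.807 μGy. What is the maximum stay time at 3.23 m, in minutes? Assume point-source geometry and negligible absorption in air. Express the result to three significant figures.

5.63 min

By the inverse-square law, rate at 3.23 m:
(0.720/3.23)² = 0.04969, so 173 × 0.04969 = 8.596 μGy/h.
Stay time = 0.807 μGy ÷ 8.596 μGy/h = 0.09388 h = 5.633 min.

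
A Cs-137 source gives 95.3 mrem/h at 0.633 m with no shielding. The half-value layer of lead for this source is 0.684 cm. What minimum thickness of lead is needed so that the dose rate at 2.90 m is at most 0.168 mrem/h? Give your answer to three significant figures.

3.25 cm

At 2.90 m, distance alone gives 95.3 × (0.633/2.90)² = 95.3 × 0.04764 = 4.540 mrem/h.
Further attenuation needed: 4.540/0.168 = 27.02.
n = log₂(27.02) = 4.756 half-value layers.
Thickness = 4.756 × 0.684 cm = 3.253 cm.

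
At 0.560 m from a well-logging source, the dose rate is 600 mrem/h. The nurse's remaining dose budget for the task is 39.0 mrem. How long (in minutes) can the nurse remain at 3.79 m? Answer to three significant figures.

Intensity scales as (d₁/d₂)², so rate at 3.79 m:
(0.560/3.79)² = 0.02183, so 600 × 0.02183 = 13.10 mrem/h.
Stay time = 39.0 mrem ÷ 13.10 mrem/h = 2.977 h = 178.6 min.

179 min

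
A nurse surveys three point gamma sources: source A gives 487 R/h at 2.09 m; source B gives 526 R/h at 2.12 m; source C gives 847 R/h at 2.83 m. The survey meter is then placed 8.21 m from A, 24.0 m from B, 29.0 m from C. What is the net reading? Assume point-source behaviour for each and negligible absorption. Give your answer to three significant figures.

43.7 R/h

Each source contributes Iᵢ·(dᵢ/rᵢ)²; contributions add.
A: 487 × (2.09/8.21)² = 31.56 R/h
B: 526 × (2.12/24.0)² = 4.104 R/h
C: 847 × (2.83/29.0)² = 8.066 R/h
Total = 31.56 + 4.104 + 8.066 = 43.73 R/h.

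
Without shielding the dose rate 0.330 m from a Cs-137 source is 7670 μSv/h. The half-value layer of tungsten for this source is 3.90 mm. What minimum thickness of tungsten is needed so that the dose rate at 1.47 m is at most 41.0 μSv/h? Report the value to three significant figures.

At 1.47 m, distance alone gives (0.330/1.47)² = 0.05040, so 7670 × 0.05040 = 386.6 μSv/h.
Further attenuation needed: 386.6/41.0 = 9.429.
n = log₂(9.429) = 3.237 half-value layers.
Thickness = 3.237 × 3.90 mm = 12.62 mm.

12.6 mm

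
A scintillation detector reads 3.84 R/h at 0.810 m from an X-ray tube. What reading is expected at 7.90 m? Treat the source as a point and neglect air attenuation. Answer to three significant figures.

Intensity scales as (d₁/d₂)², so the rate at 7.90 m is
3.84 × (0.810/7.90)² = 3.84 × 0.01051 = 0.04036 R/h.

0.0404 R/h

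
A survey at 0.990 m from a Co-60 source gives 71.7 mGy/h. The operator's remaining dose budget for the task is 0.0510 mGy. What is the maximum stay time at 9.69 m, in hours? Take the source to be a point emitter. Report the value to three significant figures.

Since intensity falls as 1/r², rate at 9.69 m:
(0.990/9.69)² = 0.01044, so 71.7 × 0.01044 = 0.7485 mGy/h.
Stay time = 0.0510 mGy ÷ 0.7485 mGy/h = 0.06814 h.

0.0681 h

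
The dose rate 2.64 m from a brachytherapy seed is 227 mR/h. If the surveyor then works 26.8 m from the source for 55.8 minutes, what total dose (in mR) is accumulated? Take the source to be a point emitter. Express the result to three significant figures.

Intensity scales as (d₁/d₂)², so rate at 26.8 m:
227 × (2.64/26.8)² = 227 × 0.009704 = 2.203 mR/h.
Dose = rate × time = 2.203 mR/h × 0.9300 h = 2.049 mR.

2.05 mR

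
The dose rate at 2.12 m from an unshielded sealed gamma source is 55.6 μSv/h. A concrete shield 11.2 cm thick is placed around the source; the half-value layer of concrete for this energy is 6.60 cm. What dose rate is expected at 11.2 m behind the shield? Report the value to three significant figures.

0.614 μSv/h

Distance alone: (2.12/11.2)² = 0.03583, so 55.6 × 0.03583 = 1.992 μSv/h.
Shield: 11.2/6.60 = 1.697 half-value layers → attenuation 2^(−1.697) = 0.3084.
Combined: 1.992 × 0.3084 = 0.6143 μSv/h.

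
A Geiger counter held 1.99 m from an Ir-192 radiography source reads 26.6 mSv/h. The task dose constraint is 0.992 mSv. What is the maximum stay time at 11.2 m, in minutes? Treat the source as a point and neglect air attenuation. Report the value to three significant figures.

70.9 min

By the inverse-square law, rate at 11.2 m:
26.6 × (1.99/11.2)² = 26.6 × 0.03157 = 0.8398 mSv/h.
Stay time = 0.992 mSv ÷ 0.8398 mSv/h = 1.181 h = 70.86 min.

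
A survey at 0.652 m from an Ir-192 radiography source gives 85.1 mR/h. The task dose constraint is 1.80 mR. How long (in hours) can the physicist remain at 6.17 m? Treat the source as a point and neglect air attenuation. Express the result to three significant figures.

1.89 h

Using I₁d₁² = I₂d₂², rate at 6.17 m:
85.1 × (0.652/6.17)² = 85.1 × 0.01117 = 0.9506 mR/h.
Stay time = 1.80 mR ÷ 0.9506 mR/h = 1.894 h.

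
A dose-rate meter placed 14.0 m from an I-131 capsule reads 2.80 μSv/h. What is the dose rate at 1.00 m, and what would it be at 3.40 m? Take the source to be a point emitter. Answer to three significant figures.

Intensity scales as (d₁/d₂)², so
At 1.00 m: 2.80 × (14.0/1.00)² = 2.80 × 196.0 = 548.8 μSv/h
At 3.40 m: (1.00/3.40)² = 0.08651, so 548.8 × 0.08651 = 47.48 μSv/h.

549 μSv/h; 47.5 μSv/h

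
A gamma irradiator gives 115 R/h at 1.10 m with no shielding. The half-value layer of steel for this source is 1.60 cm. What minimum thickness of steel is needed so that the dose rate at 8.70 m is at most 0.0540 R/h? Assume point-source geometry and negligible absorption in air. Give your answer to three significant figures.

8.14 cm

At 8.70 m, distance alone gives 115 × (1.10/8.70)² = 115 × 0.01599 = 1.839 R/h.
Further attenuation needed: 1.839/0.0540 = 34.06.
n = log₂(34.06) = 5.090 half-value layers.
Thickness = 5.090 × 1.60 cm = 8.144 cm.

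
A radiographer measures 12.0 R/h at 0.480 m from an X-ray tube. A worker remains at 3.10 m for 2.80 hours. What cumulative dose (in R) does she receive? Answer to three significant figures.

Using I₁d₁² = I₂d₂², rate at 3.10 m:
12.0 × (0.480/3.10)² = 12.0 × 0.02398 = 0.2878 R/h.
Dose = rate × time = 0.2878 R/h × 2.800 h = 0.8058 R.

0.806 R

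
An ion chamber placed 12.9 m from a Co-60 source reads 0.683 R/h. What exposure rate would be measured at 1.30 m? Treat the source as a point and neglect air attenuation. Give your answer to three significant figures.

67.3 R/h

By the inverse-square law, scaling from 12.9 m to 1.30 m:
0.683 × (12.9/1.30)² = 0.683 × 98.47 = 67.26 R/h.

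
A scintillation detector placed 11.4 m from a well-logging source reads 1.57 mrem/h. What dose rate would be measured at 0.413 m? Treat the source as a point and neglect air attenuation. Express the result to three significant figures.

1200 mrem/h

Using I₁d₁² = I₂d₂², scaling from 11.4 m to 0.413 m:
1.57 × (11.4/0.413)² = 1.57 × 761.9 = 1196 mrem/h.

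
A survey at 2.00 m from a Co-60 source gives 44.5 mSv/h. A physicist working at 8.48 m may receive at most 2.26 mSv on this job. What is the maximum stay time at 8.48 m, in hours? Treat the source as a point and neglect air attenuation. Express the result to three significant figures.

0.913 h

Since intensity falls as 1/r², rate at 8.48 m:
44.5 × (2.00/8.48)² = 44.5 × 0.05562 = 2.475 mSv/h.
Stay time = 2.26 mSv ÷ 2.475 mSv/h = 0.9131 h.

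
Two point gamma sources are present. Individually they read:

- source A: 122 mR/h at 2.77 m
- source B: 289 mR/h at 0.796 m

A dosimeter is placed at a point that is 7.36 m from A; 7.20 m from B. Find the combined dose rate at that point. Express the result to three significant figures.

By superposition, sum each source's inverse-square contribution:
A: 122 × (2.77/7.36)² = 17.28 mR/h
B: 289 × (0.796/7.20)² = 3.532 mR/h
Total = 17.28 + 3.532 = 20.81 mR/h.

20.8 mR/h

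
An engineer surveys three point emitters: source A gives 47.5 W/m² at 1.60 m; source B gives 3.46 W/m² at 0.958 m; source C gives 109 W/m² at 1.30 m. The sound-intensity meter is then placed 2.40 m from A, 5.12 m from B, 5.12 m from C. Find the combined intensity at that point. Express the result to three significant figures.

By superposition, sum each source's inverse-square contribution:
A: 47.5 × (1.60/2.40)² = 21.11 W/m²
B: 3.46 × (0.958/5.12)² = 0.1211 W/m²
C: 109 × (1.30/5.12)² = 7.027 W/m²
Total = 21.11 + 0.1211 + 7.027 = 28.26 W/m².

28.3 W/m²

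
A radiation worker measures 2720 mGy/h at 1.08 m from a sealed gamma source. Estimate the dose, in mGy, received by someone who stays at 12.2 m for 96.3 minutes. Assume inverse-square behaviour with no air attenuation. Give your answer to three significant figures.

34.2 mGy

Intensity scales as (d₁/d₂)², so rate at 12.2 m:
(1.08/12.2)² = 0.007837, so 2720 × 0.007837 = 21.32 mGy/h.
Dose = rate × time = 21.32 mGy/h × 1.605 h = 34.22 mGy.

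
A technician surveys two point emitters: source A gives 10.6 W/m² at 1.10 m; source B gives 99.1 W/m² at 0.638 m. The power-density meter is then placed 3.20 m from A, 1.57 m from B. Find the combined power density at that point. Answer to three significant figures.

Each source contributes Iᵢ·(dᵢ/rᵢ)²; contributions add.
A: 10.6 × (1.10/3.20)² = 1.253 W/m²
B: 99.1 × (0.638/1.57)² = 16.36 W/m²
Total = 1.253 + 16.36 = 17.61 W/m².

17.6 W/m²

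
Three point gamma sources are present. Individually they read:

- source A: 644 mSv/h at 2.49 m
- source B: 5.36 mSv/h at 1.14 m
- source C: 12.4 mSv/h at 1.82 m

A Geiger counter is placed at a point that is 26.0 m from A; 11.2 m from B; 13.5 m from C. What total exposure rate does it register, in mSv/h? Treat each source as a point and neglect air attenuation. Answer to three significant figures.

6.19 mSv/h

Each source contributes Iᵢ·(dᵢ/rᵢ)²; contributions add.
A: 644 × (2.49/26.0)² = 5.907 mSv/h
B: 5.36 × (1.14/11.2)² = 0.05553 mSv/h
C: 12.4 × (1.82/13.5)² = 0.2254 mSv/h
Total = 5.907 + 0.05553 + 0.2254 = 6.188 mSv/h.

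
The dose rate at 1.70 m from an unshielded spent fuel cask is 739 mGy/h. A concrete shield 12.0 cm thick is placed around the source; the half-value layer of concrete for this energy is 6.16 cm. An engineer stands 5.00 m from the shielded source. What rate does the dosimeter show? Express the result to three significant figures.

Distance alone: 739 × (1.70/5.00)² = 739 × 0.1156 = 85.43 mGy/h.
Shield: 12.0/6.16 = 1.948 half-value layers → attenuation 2^(−1.948) = 0.2592.
Combined: 85.43 × 0.2592 = 22.14 mGy/h.

22.1 mGy/h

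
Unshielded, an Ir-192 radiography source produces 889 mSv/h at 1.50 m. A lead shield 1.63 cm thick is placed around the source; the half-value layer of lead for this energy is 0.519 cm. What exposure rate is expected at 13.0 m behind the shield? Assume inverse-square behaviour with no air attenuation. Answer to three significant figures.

Distance alone: 889 × (1.50/13.0)² = 889 × 0.01331 = 11.83 mSv/h.
Shield: 1.63/0.519 = 3.141 half-value layers → attenuation 2^(−3.141) = 0.1134.
Combined: 11.83 × 0.1134 = 1.342 mSv/h.

1.34 mSv/h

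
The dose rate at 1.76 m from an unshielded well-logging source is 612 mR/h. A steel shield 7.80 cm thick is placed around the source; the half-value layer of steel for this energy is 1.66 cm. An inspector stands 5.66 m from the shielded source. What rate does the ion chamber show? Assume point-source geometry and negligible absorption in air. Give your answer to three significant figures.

Distance alone: (1.76/5.66)² = 0.09669, so 612 × 0.09669 = 59.17 mR/h.
Shield: 7.80/1.66 = 4.699 half-value layers → attenuation 2^(−4.699) = 0.03850.
Combined: 59.17 × 0.03850 = 2.278 mR/h.

2.28 mR/h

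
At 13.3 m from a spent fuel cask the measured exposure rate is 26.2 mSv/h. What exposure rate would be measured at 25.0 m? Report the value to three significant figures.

7.42 mSv/h

Using I₁d₁² = I₂d₂², scaling from 13.3 m to 25.0 m:
26.2 × (13.3/25.0)² = 26.2 × 0.2830 = 7.415 mSv/h.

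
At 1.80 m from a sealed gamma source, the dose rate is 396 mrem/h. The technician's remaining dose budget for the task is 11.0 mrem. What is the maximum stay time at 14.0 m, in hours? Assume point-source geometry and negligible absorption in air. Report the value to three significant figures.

1.68 h

Intensity scales as (d₁/d₂)², so rate at 14.0 m:
396 × (1.80/14.0)² = 396 × 0.01653 = 6.546 mrem/h.
Stay time = 11.0 mrem ÷ 6.546 mrem/h = 1.680 h.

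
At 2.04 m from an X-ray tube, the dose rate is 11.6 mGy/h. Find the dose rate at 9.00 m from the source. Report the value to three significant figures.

0.596 mGy/h

Intensity scales as (d₁/d₂)², so the rate at 9.00 m is
11.6 × (2.04/9.00)² = 11.6 × 0.05138 = 0.5960 mGy/h.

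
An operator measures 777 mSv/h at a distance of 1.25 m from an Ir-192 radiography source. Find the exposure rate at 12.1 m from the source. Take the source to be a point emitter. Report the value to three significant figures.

Using I₁d₁² = I₂d₂², the rate at 12.1 m is
777 × (1.25/12.1)² = 777 × 0.01067 = 8.291 mSv/h.

8.29 mSv/h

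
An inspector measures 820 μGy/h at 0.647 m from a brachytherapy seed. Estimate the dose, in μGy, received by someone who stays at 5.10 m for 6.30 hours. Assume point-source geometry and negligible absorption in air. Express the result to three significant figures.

By the inverse-square law, rate at 5.10 m:
(0.647/5.10)² = 0.01609, so 820 × 0.01609 = 13.19 μGy/h.
Dose = rate × time = 13.19 μGy/h × 6.300 h = 83.10 μGy.

83.1 μGy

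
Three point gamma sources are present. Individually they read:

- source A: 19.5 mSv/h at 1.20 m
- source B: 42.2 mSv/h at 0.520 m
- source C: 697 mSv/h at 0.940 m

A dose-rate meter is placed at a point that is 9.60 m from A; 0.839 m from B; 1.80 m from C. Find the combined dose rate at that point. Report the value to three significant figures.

207 mSv/h

By superposition, sum each source's inverse-square contribution:
A: 19.5 × (1.20/9.60)² = 0.3047 mSv/h
B: 42.2 × (0.520/0.839)² = 16.21 mSv/h
C: 697 × (0.940/1.80)² = 190.1 mSv/h
Total = 0.3047 + 16.21 + 190.1 = 206.6 mSv/h.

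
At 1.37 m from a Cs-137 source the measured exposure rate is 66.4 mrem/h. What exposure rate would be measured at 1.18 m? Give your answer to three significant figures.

Applying the 1/r² law, scaling from 1.37 m to 1.18 m:
66.4 × (1.37/1.18)² = 66.4 × 1.348 = 89.51 mrem/h.

89.5 mrem/h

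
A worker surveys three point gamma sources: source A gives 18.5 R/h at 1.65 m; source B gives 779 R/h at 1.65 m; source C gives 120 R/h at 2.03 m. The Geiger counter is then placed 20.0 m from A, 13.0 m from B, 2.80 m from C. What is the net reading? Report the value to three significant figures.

75.8 R/h

Each source contributes Iᵢ·(dᵢ/rᵢ)²; contributions add.
A: 18.5 × (1.65/20.0)² = 0.1259 R/h
B: 779 × (1.65/13.0)² = 12.55 R/h
C: 120 × (2.03/2.80)² = 63.08 R/h
Total = 0.1259 + 12.55 + 63.08 = 75.76 R/h.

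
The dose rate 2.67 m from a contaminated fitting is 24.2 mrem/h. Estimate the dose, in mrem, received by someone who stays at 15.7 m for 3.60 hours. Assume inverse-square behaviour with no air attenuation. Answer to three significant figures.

2.52 mrem

Since intensity falls as 1/r², rate at 15.7 m:
(2.67/15.7)² = 0.02892, so 24.2 × 0.02892 = 0.6999 mrem/h.
Dose = rate × time = 0.6999 mrem/h × 3.600 h = 2.520 mrem.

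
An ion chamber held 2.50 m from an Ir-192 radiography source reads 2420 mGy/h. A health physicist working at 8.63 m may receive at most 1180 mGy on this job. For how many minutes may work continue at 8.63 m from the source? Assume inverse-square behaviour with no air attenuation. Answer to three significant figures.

Applying the 1/r² law, rate at 8.63 m:
(2.50/8.63)² = 0.08392, so 2420 × 0.08392 = 203.1 mGy/h.
Stay time = 1180 mGy ÷ 203.1 mGy/h = 5.810 h = 348.6 min.

349 min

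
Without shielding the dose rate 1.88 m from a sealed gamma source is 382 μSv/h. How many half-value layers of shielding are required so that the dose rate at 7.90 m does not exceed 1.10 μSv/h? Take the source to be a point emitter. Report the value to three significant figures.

At 7.90 m, distance alone gives (1.88/7.90)² = 0.05663, so 382 × 0.05663 = 21.63 μSv/h.
Further attenuation needed: 21.63/1.10 = 19.66.
n = log₂(19.66) = 4.297 half-value layers.

4.30 half-value layers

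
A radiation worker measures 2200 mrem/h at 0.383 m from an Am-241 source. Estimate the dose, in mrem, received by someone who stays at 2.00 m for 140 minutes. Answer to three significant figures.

188 mrem

By the inverse-square law, rate at 2.00 m:
(0.383/2.00)² = 0.03667, so 2200 × 0.03667 = 80.67 mrem/h.
Dose = rate × time = 80.67 mrem/h × 2.333 h = 188.2 mrem.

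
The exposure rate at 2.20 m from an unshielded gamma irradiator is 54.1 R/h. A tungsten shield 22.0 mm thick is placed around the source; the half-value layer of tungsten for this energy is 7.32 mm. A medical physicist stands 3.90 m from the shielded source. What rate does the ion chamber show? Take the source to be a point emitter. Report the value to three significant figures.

Distance alone: 54.1 × (2.20/3.90)² = 54.1 × 0.3182 = 17.21 R/h.
Shield: 22.0/7.32 = 3.005 half-value layers → attenuation 2^(−3.005) = 0.1246.
Combined: 17.21 × 0.1246 = 2.144 R/h.

2.14 R/h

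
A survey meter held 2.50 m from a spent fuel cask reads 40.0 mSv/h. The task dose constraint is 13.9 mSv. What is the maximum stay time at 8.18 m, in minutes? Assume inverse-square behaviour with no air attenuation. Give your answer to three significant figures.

Using I₁d₁² = I₂d₂², rate at 8.18 m:
40.0 × (2.50/8.18)² = 40.0 × 0.09341 = 3.736 mSv/h.
Stay time = 13.9 mSv ÷ 3.736 mSv/h = 3.721 h = 223.3 min.

223 min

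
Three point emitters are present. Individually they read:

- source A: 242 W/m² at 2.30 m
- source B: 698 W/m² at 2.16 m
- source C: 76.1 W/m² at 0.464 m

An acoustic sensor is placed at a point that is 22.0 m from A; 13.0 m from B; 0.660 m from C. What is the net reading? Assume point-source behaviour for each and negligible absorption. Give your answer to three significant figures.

Each source contributes Iᵢ·(dᵢ/rᵢ)²; contributions add.
A: 242 × (2.30/22.0)² = 2.645 W/m²
B: 698 × (2.16/13.0)² = 19.27 W/m²
C: 76.1 × (0.464/0.660)² = 37.61 W/m²
Total = 2.645 + 19.27 + 37.61 = 59.52 W/m².

59.5 W/m²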